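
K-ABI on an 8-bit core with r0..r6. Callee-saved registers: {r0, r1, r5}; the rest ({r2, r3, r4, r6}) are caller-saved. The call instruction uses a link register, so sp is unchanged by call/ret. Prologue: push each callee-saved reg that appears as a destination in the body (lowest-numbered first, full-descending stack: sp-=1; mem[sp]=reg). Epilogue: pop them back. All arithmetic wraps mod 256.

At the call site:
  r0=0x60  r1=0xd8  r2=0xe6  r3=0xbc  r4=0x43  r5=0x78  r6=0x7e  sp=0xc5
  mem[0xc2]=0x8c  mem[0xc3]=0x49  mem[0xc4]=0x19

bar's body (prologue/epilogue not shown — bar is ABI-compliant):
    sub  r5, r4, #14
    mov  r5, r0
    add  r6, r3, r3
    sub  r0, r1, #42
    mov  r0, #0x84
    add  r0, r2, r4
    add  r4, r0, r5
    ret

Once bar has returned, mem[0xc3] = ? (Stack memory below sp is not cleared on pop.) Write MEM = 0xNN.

prologue: push r0 → mem[0xc4]=0x60, sp=0xc4
prologue: push r5 → mem[0xc3]=0x78, sp=0xc3
body[0] sub  r5, r4, #14 → r5=0x35
body[1] mov  r5, r0 → r5=0x60
body[2] add  r6, r3, r3 → r6=0x78
body[3] sub  r0, r1, #42 → r0=0xae
body[4] mov  r0, #0x84 → r0=0x84
body[5] add  r0, r2, r4 → r0=0x29
body[6] add  r4, r0, r5 → r4=0x89
epilogue: pop r5=0x78, sp=0xc4
epilogue: pop r0=0x60, sp=0xc5
prologue pushed ['r0', 'r5'] at ['0xc4', '0xc3']

MEM = 0x78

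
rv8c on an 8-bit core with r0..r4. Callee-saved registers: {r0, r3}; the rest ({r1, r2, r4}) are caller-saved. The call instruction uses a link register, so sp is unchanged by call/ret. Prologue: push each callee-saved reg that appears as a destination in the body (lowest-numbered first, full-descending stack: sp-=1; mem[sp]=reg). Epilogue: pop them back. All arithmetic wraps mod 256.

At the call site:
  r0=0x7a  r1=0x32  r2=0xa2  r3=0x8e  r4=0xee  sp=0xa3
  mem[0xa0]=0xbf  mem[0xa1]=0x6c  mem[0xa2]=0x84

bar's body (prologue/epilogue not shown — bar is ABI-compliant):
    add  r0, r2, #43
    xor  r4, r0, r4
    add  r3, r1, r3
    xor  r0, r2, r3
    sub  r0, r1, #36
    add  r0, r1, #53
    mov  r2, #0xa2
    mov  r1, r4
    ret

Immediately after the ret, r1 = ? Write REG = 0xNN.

prologue: push r0 → mem[0xa2]=0x7a, sp=0xa2
prologue: push r3 → mem[0xa1]=0x8e, sp=0xa1
body[0] add  r0, r2, #43 → r0=0xcd
body[1] xor  r4, r0, r4 → r4=0x23
body[2] add  r3, r1, r3 → r3=0xc0
body[3] xor  r0, r2, r3 → r0=0x62
body[4] sub  r0, r1, #36 → r0=0x0e
body[5] add  r0, r1, #53 → r0=0x67
body[6] mov  r2, #0xa2 → r2=0xa2
body[7] mov  r1, r4 → r1=0x23
epilogue: pop r3=0x8e, sp=0xa2
epilogue: pop r0=0x7a, sp=0xa3
r1 is caller-saved → body value

REG = 0x23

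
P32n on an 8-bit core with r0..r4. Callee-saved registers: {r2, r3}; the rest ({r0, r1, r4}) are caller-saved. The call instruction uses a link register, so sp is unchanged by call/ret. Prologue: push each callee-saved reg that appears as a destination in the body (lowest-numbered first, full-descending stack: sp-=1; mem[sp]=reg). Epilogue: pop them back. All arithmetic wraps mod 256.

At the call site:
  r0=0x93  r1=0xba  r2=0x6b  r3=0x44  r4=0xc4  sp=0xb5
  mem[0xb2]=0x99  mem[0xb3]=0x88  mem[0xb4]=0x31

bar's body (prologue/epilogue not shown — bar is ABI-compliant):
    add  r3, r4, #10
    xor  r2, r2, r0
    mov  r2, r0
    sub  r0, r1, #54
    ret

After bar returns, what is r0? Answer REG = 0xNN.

REG = 0x84

prologue: push r2 → mem[0xb4]=0x6b, sp=0xb4
prologue: push r3 → mem[0xb3]=0x44, sp=0xb3
body[0] add  r3, r4, #10 → r3=0xce
body[1] xor  r2, r2, r0 → r2=0xf8
body[2] mov  r2, r0 → r2=0x93
body[3] sub  r0, r1, #54 → r0=0x84
epilogue: pop r3=0x44, sp=0xb4
epilogue: pop r2=0x6b, sp=0xb5
r0 is caller-saved → body value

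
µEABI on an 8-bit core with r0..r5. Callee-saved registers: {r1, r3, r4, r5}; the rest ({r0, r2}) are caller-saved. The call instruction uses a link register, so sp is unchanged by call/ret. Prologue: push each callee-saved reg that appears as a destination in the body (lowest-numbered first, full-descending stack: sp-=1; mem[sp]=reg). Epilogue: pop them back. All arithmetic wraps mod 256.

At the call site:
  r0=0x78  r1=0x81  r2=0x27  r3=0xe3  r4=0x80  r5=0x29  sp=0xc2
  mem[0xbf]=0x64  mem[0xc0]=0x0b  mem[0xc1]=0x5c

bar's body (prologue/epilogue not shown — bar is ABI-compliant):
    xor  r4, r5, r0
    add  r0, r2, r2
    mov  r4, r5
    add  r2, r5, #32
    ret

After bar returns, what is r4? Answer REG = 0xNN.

prologue: push r4 → mem[0xc1]=0x80, sp=0xc1
body[0] xor  r4, r5, r0 → r4=0x51
body[1] add  r0, r2, r2 → r0=0x4e
body[2] mov  r4, r5 → r4=0x29
body[3] add  r2, r5, #32 → r2=0x49
epilogue: pop r4=0x80, sp=0xc2
r4 is callee-saved → restored

REG = 0x80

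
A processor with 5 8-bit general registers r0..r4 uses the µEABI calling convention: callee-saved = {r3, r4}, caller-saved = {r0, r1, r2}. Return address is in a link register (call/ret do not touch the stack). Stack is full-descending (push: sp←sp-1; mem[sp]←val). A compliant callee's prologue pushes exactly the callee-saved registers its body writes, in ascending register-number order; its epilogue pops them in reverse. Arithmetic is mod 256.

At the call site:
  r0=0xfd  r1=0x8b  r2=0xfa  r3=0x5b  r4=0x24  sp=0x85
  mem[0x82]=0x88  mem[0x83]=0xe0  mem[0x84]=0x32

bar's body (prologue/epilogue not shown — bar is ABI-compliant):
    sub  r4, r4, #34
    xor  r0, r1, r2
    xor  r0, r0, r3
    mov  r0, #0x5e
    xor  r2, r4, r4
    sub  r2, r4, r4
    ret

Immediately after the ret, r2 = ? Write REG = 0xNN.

prologue: push r4 → mem[0x84]=0x24, sp=0x84
body[0] sub  r4, r4, #34 → r4=0x02
body[1] xor  r0, r1, r2 → r0=0x71
body[2] xor  r0, r0, r3 → r0=0x2a
body[3] mov  r0, #0x5e → r0=0x5e
body[4] xor  r2, r4, r4 → r2=0x00
body[5] sub  r2, r4, r4 → r2=0x00
epilogue: pop r4=0x24, sp=0x85
r2 is caller-saved → body value

REG = 0x00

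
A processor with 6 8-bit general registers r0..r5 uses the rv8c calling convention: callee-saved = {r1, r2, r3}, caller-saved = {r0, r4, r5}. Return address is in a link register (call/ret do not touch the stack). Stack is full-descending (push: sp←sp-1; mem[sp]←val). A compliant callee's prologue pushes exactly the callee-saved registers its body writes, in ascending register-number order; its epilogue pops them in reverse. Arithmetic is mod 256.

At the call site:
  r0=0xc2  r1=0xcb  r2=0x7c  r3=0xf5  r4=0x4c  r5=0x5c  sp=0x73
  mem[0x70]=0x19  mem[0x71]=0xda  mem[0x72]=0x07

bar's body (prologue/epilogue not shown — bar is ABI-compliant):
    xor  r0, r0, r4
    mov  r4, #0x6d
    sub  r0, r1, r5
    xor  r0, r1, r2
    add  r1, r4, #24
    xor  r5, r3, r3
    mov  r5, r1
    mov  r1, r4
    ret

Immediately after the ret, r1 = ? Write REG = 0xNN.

prologue: push r1 → mem[0x72]=0xcb, sp=0x72
body[0] xor  r0, r0, r4 → r0=0x8e
body[1] mov  r4, #0x6d → r4=0x6d
body[2] sub  r0, r1, r5 → r0=0x6f
body[3] xor  r0, r1, r2 → r0=0xb7
body[4] add  r1, r4, #24 → r1=0x85
body[5] xor  r5, r3, r3 → r5=0x00
body[6] mov  r5, r1 → r5=0x85
body[7] mov  r1, r4 → r1=0x6d
epilogue: pop r1=0xcb, sp=0x73
r1 is callee-saved → restored

REG = 0xcb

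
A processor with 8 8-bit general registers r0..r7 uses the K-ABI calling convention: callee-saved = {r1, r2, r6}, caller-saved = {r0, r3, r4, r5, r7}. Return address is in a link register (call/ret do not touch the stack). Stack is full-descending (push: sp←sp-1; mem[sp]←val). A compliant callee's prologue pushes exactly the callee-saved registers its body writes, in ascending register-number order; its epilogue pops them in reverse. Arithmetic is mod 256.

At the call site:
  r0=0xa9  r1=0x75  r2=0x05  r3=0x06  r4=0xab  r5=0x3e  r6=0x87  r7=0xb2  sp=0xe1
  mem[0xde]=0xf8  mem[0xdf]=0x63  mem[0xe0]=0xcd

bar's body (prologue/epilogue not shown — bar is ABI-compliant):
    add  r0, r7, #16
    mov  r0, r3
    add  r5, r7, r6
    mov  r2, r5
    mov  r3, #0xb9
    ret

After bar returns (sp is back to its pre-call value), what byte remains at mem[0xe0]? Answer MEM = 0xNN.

MEM = 0x05

prologue: push r2 → mem[0xe0]=0x05, sp=0xe0
body[0] add  r0, r7, #16 → r0=0xc2
body[1] mov  r0, r3 → r0=0x06
body[2] add  r5, r7, r6 → r5=0x39
body[3] mov  r2, r5 → r2=0x39
body[4] mov  r3, #0xb9 → r3=0xb9
epilogue: pop r2=0x05, sp=0xe1
prologue pushed ['r2'] at ['0xe0']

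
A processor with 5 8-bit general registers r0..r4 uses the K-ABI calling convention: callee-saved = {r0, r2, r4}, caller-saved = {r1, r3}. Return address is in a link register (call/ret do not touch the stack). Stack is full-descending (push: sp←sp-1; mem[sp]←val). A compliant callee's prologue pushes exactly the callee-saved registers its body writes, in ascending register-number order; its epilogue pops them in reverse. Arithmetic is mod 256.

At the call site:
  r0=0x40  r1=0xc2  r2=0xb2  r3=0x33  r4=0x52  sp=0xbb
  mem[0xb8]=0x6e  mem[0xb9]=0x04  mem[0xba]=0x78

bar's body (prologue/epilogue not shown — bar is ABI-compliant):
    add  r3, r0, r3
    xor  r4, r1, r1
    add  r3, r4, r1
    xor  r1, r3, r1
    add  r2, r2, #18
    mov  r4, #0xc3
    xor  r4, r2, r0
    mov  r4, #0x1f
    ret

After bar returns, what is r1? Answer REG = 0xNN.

prologue: push r2 → mem[0xba]=0xb2, sp=0xba
prologue: push r4 → mem[0xb9]=0x52, sp=0xb9
body[0] add  r3, r0, r3 → r3=0x73
body[1] xor  r4, r1, r1 → r4=0x00
body[2] add  r3, r4, r1 → r3=0xc2
body[3] xor  r1, r3, r1 → r1=0x00
body[4] add  r2, r2, #18 → r2=0xc4
body[5] mov  r4, #0xc3 → r4=0xc3
body[6] xor  r4, r2, r0 → r4=0x84
body[7] mov  r4, #0x1f → r4=0x1f
epilogue: pop r4=0x52, sp=0xba
epilogue: pop r2=0xb2, sp=0xbb
r1 is caller-saved → body value

REG = 0x00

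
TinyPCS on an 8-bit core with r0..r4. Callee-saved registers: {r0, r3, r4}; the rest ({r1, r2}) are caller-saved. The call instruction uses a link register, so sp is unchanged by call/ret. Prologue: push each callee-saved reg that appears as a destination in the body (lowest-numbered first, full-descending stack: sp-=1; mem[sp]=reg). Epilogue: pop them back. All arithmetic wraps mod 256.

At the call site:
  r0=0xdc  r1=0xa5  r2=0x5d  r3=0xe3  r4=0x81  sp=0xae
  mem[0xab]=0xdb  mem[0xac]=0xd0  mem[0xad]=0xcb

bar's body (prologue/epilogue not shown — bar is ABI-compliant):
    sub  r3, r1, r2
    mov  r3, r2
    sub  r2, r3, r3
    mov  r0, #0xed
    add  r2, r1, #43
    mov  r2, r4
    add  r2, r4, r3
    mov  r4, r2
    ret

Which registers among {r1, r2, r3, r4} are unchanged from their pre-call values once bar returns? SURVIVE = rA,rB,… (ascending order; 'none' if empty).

prologue: push r0 -> mem[0xad]=0xdc, sp=0xad
prologue: push r3 -> mem[0xac]=0xe3, sp=0xac
prologue: push r4 -> mem[0xab]=0x81, sp=0xab
body[0] sub  r3, r1, r2 -> r3=0x48
body[1] mov  r3, r2 -> r3=0x5d
body[2] sub  r2, r3, r3 -> r2=0x00
body[3] mov  r0, #0xed -> r0=0xed
body[4] add  r2, r1, #43 -> r2=0xd0
body[5] mov  r2, r4 -> r2=0x81
body[6] add  r2, r4, r3 -> r2=0xde
body[7] mov  r4, r2 -> r4=0xde
epilogue: pop r4=0x81, sp=0xac
epilogue: pop r3=0xe3, sp=0xad
epilogue: pop r0=0xdc, sp=0xae
r1: caller-saved, written=False
r2: caller-saved, written=True
r3: callee-saved, written=True
r4: callee-saved, written=True

SURVIVE = r1,r3,r4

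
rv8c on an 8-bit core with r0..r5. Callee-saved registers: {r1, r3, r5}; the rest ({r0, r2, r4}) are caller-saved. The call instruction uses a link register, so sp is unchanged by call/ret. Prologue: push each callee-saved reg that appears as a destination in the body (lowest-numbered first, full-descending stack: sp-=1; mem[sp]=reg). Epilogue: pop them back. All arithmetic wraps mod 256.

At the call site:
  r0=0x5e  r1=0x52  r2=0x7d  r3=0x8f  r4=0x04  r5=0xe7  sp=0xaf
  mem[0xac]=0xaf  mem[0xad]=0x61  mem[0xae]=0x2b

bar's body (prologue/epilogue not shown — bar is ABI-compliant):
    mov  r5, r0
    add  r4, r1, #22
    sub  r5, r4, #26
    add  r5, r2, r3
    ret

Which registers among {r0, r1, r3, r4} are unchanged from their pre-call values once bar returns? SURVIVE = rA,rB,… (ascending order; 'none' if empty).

prologue: push r5 → mem[0xae]=0xe7, sp=0xae
body[0] mov  r5, r0 → r5=0x5e
body[1] add  r4, r1, #22 → r4=0x68
body[2] sub  r5, r4, #26 → r5=0x4e
body[3] add  r5, r2, r3 → r5=0x0c
epilogue: pop r5=0xe7, sp=0xaf
r0: caller-saved, written=False
r1: callee-saved, written=False
r3: callee-saved, written=False
r4: caller-saved, written=True

SURVIVE = r0,r1,r3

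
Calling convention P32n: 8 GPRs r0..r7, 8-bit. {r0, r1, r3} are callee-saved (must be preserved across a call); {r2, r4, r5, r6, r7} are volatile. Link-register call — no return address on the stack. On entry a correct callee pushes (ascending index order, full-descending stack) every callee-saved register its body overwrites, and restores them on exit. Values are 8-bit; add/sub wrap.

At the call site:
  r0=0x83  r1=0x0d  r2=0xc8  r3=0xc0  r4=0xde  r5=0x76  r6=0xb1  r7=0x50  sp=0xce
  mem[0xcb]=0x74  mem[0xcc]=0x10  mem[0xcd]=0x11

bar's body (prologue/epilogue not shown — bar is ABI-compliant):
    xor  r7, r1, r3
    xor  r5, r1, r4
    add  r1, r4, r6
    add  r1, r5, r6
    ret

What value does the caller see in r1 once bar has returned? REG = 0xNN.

prologue: push r1 -> mem[0xcd]=0x0d, sp=0xcd
body[0] xor  r7, r1, r3 -> r7=0xcd
body[1] xor  r5, r1, r4 -> r5=0xd3
body[2] add  r1, r4, r6 -> r1=0x8f
body[3] add  r1, r5, r6 -> r1=0x84
epilogue: pop r1=0x0d, sp=0xce
r1 is callee-saved -> restored

REG = 0x0d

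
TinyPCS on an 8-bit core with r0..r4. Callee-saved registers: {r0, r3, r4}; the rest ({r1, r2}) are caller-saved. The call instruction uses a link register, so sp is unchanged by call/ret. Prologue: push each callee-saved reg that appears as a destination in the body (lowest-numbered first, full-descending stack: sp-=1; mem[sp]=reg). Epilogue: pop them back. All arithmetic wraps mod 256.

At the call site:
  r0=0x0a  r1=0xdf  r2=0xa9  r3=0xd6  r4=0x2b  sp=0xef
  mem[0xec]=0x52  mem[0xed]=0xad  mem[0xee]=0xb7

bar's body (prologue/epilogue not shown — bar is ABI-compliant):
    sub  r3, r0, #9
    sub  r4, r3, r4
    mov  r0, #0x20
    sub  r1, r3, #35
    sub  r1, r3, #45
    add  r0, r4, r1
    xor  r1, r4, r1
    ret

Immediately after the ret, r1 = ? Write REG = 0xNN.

prologue: push r0 → mem[0xee]=0x0a, sp=0xee
prologue: push r3 → mem[0xed]=0xd6, sp=0xed
prologue: push r4 → mem[0xec]=0x2b, sp=0xec
body[0] sub  r3, r0, #9 → r3=0x01
body[1] sub  r4, r3, r4 → r4=0xd6
body[2] mov  r0, #0x20 → r0=0x20
body[3] sub  r1, r3, #35 → r1=0xde
body[4] sub  r1, r3, #45 → r1=0xd4
body[5] add  r0, r4, r1 → r0=0xaa
body[6] xor  r1, r4, r1 → r1=0x02
epilogue: pop r4=0x2b, sp=0xed
epilogue: pop r3=0xd6, sp=0xee
epilogue: pop r0=0x0a, sp=0xef
r1 is caller-saved → body value

REG = 0x02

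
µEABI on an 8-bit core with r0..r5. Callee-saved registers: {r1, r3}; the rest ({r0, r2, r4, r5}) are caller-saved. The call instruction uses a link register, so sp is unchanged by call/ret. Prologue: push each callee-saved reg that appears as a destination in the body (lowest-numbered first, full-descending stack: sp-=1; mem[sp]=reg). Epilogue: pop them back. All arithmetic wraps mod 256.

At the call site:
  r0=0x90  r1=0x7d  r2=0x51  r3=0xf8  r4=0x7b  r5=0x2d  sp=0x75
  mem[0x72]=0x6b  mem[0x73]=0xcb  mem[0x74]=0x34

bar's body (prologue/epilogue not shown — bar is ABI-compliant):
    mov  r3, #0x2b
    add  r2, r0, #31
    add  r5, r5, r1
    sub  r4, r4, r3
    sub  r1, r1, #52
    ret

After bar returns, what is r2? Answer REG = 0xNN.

prologue: push r1 -> mem[0x74]=0x7d, sp=0x74
prologue: push r3 -> mem[0x73]=0xf8, sp=0x73
body[0] mov  r3, #0x2b -> r3=0x2b
body[1] add  r2, r0, #31 -> r2=0xaf
body[2] add  r5, r5, r1 -> r5=0xaa
body[3] sub  r4, r4, r3 -> r4=0x50
body[4] sub  r1, r1, #52 -> r1=0x49
epilogue: pop r3=0xf8, sp=0x74
epilogue: pop r1=0x7d, sp=0x75
r2 is caller-saved -> body value

REG = 0xaf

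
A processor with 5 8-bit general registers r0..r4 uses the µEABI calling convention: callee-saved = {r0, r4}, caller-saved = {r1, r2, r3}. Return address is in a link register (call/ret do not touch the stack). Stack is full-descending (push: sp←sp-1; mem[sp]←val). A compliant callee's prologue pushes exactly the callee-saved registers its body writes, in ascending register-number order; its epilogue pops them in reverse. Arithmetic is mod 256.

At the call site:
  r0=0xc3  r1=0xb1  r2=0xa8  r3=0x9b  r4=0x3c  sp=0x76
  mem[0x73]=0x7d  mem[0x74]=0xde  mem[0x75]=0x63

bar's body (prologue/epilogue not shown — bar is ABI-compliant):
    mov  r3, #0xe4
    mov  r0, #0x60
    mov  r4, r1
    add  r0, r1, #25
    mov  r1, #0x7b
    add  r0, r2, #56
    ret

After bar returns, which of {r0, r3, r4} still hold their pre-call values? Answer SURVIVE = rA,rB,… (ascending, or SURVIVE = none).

SURVIVE = r0,r4

prologue: push r0 → mem[0x75]=0xc3, sp=0x75
prologue: push r4 → mem[0x74]=0x3c, sp=0x74
body[0] mov  r3, #0xe4 → r3=0xe4
body[1] mov  r0, #0x60 → r0=0x60
body[2] mov  r4, r1 → r4=0xb1
body[3] add  r0, r1, #25 → r0=0xca
body[4] mov  r1, #0x7b → r1=0x7b
body[5] add  r0, r2, #56 → r0=0xe0
epilogue: pop r4=0x3c, sp=0x75
epilogue: pop r0=0xc3, sp=0x76
r0: callee-saved, written=True
r3: caller-saved, written=True
r4: callee-saved, written=True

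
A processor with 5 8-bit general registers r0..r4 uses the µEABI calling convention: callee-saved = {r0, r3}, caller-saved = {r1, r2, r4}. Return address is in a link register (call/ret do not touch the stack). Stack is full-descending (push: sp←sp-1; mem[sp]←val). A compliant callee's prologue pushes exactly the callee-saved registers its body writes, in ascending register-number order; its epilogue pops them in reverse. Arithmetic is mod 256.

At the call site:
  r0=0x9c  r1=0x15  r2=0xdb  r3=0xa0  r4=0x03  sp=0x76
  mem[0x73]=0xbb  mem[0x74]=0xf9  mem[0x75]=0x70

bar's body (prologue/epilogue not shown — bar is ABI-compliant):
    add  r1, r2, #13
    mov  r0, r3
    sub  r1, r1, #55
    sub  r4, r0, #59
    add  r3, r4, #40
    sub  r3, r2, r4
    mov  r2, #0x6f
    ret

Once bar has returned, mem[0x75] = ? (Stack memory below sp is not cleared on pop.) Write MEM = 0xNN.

prologue: push r0 → mem[0x75]=0x9c, sp=0x75
prologue: push r3 → mem[0x74]=0xa0, sp=0x74
body[0] add  r1, r2, #13 → r1=0xe8
body[1] mov  r0, r3 → r0=0xa0
body[2] sub  r1, r1, #55 → r1=0xb1
body[3] sub  r4, r0, #59 → r4=0x65
body[4] add  r3, r4, #40 → r3=0x8d
body[5] sub  r3, r2, r4 → r3=0x76
body[6] mov  r2, #0x6f → r2=0x6f
epilogue: pop r3=0xa0, sp=0x75
epilogue: pop r0=0x9c, sp=0x76
prologue pushed ['r0', 'r3'] at ['0x75', '0x74']

MEM = 0x9c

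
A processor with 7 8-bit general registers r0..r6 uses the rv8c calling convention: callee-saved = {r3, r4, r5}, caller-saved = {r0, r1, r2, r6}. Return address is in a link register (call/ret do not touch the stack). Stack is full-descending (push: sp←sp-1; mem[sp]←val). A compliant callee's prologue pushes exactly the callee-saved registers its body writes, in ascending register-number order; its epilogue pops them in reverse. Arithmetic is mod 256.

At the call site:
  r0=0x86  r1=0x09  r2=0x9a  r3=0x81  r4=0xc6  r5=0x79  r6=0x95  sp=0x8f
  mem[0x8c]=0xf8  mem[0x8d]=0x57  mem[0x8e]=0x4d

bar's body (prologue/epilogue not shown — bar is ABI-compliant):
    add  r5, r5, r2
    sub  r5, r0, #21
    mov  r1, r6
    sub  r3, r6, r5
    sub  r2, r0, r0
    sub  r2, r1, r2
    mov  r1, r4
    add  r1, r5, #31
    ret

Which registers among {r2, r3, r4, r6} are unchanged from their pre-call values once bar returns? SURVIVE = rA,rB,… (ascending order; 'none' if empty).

prologue: push r3 → mem[0x8e]=0x81, sp=0x8e
prologue: push r5 → mem[0x8d]=0x79, sp=0x8d
body[0] add  r5, r5, r2 → r5=0x13
body[1] sub  r5, r0, #21 → r5=0x71
body[2] mov  r1, r6 → r1=0x95
body[3] sub  r3, r6, r5 → r3=0x24
body[4] sub  r2, r0, r0 → r2=0x00
body[5] sub  r2, r1, r2 → r2=0x95
body[6] mov  r1, r4 → r1=0xc6
body[7] add  r1, r5, #31 → r1=0x90
epilogue: pop r5=0x79, sp=0x8e
epilogue: pop r3=0x81, sp=0x8f
r2: caller-saved, written=True
r3: callee-saved, written=True
r4: callee-saved, written=False
r6: caller-saved, written=False

SURVIVE = r3,r4,r6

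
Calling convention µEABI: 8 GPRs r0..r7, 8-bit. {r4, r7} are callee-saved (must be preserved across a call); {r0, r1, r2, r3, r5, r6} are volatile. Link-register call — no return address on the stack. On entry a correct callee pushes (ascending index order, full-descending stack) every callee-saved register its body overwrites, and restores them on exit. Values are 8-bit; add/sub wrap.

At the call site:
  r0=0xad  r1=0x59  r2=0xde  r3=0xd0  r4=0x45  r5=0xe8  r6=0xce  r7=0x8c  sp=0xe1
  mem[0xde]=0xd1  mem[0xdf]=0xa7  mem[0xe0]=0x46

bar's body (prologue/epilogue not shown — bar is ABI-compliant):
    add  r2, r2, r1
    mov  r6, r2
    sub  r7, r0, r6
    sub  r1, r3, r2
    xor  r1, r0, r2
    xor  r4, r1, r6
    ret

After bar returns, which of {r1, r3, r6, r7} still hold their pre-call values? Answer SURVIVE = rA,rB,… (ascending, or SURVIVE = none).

SURVIVE = r3,r7

prologue: push r4 → mem[0xe0]=0x45, sp=0xe0
prologue: push r7 → mem[0xdf]=0x8c, sp=0xdf
body[0] add  r2, r2, r1 → r2=0x37
body[1] mov  r6, r2 → r6=0x37
body[2] sub  r7, r0, r6 → r7=0x76
body[3] sub  r1, r3, r2 → r1=0x99
body[4] xor  r1, r0, r2 → r1=0x9a
body[5] xor  r4, r1, r6 → r4=0xad
epilogue: pop r7=0x8c, sp=0xe0
epilogue: pop r4=0x45, sp=0xe1
r1: caller-saved, written=True
r3: caller-saved, written=False
r6: caller-saved, written=True
r7: callee-saved, written=True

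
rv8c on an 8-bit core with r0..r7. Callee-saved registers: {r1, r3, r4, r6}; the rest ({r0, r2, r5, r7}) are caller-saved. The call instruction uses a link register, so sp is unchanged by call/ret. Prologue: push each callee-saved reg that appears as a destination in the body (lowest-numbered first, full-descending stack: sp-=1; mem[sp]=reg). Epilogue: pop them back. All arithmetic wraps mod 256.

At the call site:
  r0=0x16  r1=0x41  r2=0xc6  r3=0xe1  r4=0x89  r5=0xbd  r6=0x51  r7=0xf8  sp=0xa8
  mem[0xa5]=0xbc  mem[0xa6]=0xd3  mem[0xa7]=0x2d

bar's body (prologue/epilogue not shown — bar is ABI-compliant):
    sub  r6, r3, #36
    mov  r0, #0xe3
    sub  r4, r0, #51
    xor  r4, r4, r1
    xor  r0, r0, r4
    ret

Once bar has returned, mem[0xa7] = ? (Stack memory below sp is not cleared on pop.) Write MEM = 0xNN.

MEM = 0x89

prologue: push r4 -> mem[0xa7]=0x89, sp=0xa7
prologue: push r6 -> mem[0xa6]=0x51, sp=0xa6
body[0] sub  r6, r3, #36 -> r6=0xbd
body[1] mov  r0, #0xe3 -> r0=0xe3
body[2] sub  r4, r0, #51 -> r4=0xb0
body[3] xor  r4, r4, r1 -> r4=0xf1
body[4] xor  r0, r0, r4 -> r0=0x12
epilogue: pop r6=0x51, sp=0xa7
epilogue: pop r4=0x89, sp=0xa8
prologue pushed ['r4', 'r6'] at ['0xa7', '0xa6']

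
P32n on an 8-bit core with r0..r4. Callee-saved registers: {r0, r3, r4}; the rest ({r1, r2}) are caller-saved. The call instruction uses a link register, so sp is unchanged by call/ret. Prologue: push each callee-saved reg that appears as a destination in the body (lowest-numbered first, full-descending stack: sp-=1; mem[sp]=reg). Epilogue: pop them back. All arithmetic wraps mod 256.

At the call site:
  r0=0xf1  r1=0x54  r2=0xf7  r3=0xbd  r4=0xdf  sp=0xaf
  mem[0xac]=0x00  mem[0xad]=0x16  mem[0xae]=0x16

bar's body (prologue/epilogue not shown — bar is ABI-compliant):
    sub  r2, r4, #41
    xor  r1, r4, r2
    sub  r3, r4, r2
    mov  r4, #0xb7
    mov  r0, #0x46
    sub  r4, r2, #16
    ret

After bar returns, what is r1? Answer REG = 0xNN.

REG = 0x69

prologue: push r0 → mem[0xae]=0xf1, sp=0xae
prologue: push r3 → mem[0xad]=0xbd, sp=0xad
prologue: push r4 → mem[0xac]=0xdf, sp=0xac
body[0] sub  r2, r4, #41 → r2=0xb6
body[1] xor  r1, r4, r2 → r1=0x69
body[2] sub  r3, r4, r2 → r3=0x29
body[3] mov  r4, #0xb7 → r4=0xb7
body[4] mov  r0, #0x46 → r0=0x46
body[5] sub  r4, r2, #16 → r4=0xa6
epilogue: pop r4=0xdf, sp=0xad
epilogue: pop r3=0xbd, sp=0xae
epilogue: pop r0=0xf1, sp=0xaf
r1 is caller-saved → body value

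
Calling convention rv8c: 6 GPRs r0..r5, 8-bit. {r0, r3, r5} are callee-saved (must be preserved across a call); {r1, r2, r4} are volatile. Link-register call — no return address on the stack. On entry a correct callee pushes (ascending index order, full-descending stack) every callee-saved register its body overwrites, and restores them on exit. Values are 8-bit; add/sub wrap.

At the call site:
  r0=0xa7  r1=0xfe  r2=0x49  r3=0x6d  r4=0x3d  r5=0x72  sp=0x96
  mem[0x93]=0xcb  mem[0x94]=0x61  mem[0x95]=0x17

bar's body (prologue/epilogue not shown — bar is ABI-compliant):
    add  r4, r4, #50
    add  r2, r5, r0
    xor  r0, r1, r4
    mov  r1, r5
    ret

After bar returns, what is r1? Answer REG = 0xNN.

REG = 0x72

prologue: push r0 -> mem[0x95]=0xa7, sp=0x95
body[0] add  r4, r4, #50 -> r4=0x6f
body[1] add  r2, r5, r0 -> r2=0x19
body[2] xor  r0, r1, r4 -> r0=0x91
body[3] mov  r1, r5 -> r1=0x72
epilogue: pop r0=0xa7, sp=0x96
r1 is caller-saved -> body value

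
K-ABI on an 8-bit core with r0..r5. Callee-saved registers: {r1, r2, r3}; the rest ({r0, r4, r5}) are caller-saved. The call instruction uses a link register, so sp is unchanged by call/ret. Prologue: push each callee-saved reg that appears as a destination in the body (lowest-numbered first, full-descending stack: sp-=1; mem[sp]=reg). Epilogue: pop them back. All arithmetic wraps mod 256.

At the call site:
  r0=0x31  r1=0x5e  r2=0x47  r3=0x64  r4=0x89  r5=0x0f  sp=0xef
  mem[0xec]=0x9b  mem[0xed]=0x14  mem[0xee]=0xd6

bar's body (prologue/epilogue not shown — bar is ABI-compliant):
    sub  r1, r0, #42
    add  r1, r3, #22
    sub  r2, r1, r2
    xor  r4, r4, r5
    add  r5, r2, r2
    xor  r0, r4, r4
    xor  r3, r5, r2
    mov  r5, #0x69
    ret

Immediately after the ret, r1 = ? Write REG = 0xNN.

prologue: push r1 -> mem[0xee]=0x5e, sp=0xee
prologue: push r2 -> mem[0xed]=0x47, sp=0xed
prologue: push r3 -> mem[0xec]=0x64, sp=0xec
body[0] sub  r1, r0, #42 -> r1=0x07
body[1] add  r1, r3, #22 -> r1=0x7a
body[2] sub  r2, r1, r2 -> r2=0x33
body[3] xor  r4, r4, r5 -> r4=0x86
body[4] add  r5, r2, r2 -> r5=0x66
body[5] xor  r0, r4, r4 -> r0=0x00
body[6] xor  r3, r5, r2 -> r3=0x55
body[7] mov  r5, #0x69 -> r5=0x69
epilogue: pop r3=0x64, sp=0xed
epilogue: pop r2=0x47, sp=0xee
epilogue: pop r1=0x5e, sp=0xef
r1 is callee-saved -> restored

REG = 0x5e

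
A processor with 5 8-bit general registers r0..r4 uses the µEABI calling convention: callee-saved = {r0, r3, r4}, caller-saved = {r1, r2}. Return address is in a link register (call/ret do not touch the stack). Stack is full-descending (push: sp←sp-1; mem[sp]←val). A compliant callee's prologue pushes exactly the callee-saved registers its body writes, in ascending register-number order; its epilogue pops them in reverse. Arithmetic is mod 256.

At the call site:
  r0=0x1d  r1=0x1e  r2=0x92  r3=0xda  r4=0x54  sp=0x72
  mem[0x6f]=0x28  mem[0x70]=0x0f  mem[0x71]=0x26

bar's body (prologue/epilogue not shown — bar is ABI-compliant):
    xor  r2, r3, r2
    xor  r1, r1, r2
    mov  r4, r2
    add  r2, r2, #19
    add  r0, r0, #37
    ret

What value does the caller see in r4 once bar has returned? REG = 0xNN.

REG = 0x54

prologue: push r0 -> mem[0x71]=0x1d, sp=0x71
prologue: push r4 -> mem[0x70]=0x54, sp=0x70
body[0] xor  r2, r3, r2 -> r2=0x48
body[1] xor  r1, r1, r2 -> r1=0x56
body[2] mov  r4, r2 -> r4=0x48
body[3] add  r2, r2, #19 -> r2=0x5b
body[4] add  r0, r0, #37 -> r0=0x42
epilogue: pop r4=0x54, sp=0x71
epilogue: pop r0=0x1d, sp=0x72
r4 is callee-saved -> restored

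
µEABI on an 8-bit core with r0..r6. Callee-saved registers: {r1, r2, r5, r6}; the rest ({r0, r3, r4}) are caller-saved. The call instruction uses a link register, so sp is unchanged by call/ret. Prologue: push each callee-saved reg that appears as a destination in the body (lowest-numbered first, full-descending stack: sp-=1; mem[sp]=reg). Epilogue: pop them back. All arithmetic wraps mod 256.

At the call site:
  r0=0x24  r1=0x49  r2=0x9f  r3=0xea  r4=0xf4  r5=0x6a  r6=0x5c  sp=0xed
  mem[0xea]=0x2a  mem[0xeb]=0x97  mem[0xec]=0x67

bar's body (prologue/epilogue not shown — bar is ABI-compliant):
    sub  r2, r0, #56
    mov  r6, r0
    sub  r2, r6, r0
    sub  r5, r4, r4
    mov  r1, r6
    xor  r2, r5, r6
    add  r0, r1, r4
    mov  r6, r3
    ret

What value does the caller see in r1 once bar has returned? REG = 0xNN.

REG = 0x49

prologue: push r1 → mem[0xec]=0x49, sp=0xec
prologue: push r2 → mem[0xeb]=0x9f, sp=0xeb
prologue: push r5 → mem[0xea]=0x6a, sp=0xea
prologue: push r6 → mem[0xe9]=0x5c, sp=0xe9
body[0] sub  r2, r0, #56 → r2=0xec
body[1] mov  r6, r0 → r6=0x24
body[2] sub  r2, r6, r0 → r2=0x00
body[3] sub  r5, r4, r4 → r5=0x00
body[4] mov  r1, r6 → r1=0x24
body[5] xor  r2, r5, r6 → r2=0x24
body[6] add  r0, r1, r4 → r0=0x18
body[7] mov  r6, r3 → r6=0xea
epilogue: pop r6=0x5c, sp=0xea
epilogue: pop r5=0x6a, sp=0xeb
epilogue: pop r2=0x9f, sp=0xec
epilogue: pop r1=0x49, sp=0xed
r1 is callee-saved → restored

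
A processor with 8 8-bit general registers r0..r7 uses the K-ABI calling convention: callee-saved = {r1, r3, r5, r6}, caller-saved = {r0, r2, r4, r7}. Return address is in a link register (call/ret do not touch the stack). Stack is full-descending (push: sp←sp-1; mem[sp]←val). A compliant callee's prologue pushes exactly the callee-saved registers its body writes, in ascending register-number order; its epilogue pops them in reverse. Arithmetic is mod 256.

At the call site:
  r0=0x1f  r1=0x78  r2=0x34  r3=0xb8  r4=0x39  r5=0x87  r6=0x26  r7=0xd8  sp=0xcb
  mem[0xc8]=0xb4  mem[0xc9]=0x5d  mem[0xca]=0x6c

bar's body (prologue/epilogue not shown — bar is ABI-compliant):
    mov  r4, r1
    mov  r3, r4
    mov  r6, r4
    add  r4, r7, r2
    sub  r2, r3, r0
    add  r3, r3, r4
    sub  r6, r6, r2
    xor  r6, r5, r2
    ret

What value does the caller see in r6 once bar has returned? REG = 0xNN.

prologue: push r3 -> mem[0xca]=0xb8, sp=0xca
prologue: push r6 -> mem[0xc9]=0x26, sp=0xc9
body[0] mov  r4, r1 -> r4=0x78
body[1] mov  r3, r4 -> r3=0x78
body[2] mov  r6, r4 -> r6=0x78
body[3] add  r4, r7, r2 -> r4=0x0c
body[4] sub  r2, r3, r0 -> r2=0x59
body[5] add  r3, r3, r4 -> r3=0x84
body[6] sub  r6, r6, r2 -> r6=0x1f
body[7] xor  r6, r5, r2 -> r6=0xde
epilogue: pop r6=0x26, sp=0xca
epilogue: pop r3=0xb8, sp=0xcb
r6 is callee-saved -> restored

REG = 0x26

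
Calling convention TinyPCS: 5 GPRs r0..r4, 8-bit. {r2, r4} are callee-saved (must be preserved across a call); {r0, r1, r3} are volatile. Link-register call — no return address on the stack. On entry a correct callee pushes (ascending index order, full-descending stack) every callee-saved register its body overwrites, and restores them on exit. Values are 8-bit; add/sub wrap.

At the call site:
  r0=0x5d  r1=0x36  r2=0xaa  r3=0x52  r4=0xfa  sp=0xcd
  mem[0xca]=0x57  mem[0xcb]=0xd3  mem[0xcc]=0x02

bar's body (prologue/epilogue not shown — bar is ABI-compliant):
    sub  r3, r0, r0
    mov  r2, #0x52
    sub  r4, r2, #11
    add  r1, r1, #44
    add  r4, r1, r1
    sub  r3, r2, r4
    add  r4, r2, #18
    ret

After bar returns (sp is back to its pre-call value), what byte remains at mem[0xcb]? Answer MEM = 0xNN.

prologue: push r2 → mem[0xcc]=0xaa, sp=0xcc
prologue: push r4 → mem[0xcb]=0xfa, sp=0xcb
body[0] sub  r3, r0, r0 → r3=0x00
body[1] mov  r2, #0x52 → r2=0x52
body[2] sub  r4, r2, #11 → r4=0x47
body[3] add  r1, r1, #44 → r1=0x62
body[4] add  r4, r1, r1 → r4=0xc4
body[5] sub  r3, r2, r4 → r3=0x8e
body[6] add  r4, r2, #18 → r4=0x64
epilogue: pop r4=0xfa, sp=0xcc
epilogue: pop r2=0xaa, sp=0xcd
prologue pushed ['r2', 'r4'] at ['0xcc', '0xcb']

MEM = 0xfa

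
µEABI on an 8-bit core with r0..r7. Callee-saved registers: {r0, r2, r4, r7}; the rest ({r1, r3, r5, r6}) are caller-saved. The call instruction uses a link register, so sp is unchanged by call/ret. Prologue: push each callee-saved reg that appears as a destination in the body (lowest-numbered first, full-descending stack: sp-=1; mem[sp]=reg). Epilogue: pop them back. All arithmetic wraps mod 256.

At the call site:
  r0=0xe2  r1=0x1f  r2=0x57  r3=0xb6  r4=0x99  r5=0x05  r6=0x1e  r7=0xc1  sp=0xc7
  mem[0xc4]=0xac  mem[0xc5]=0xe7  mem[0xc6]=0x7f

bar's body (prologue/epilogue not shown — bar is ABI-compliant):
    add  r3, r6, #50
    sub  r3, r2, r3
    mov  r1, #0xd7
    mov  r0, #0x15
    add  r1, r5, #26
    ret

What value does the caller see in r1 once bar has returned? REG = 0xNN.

REG = 0x1f

prologue: push r0 -> mem[0xc6]=0xe2, sp=0xc6
body[0] add  r3, r6, #50 -> r3=0x50
body[1] sub  r3, r2, r3 -> r3=0x07
body[2] mov  r1, #0xd7 -> r1=0xd7
body[3] mov  r0, #0x15 -> r0=0x15
body[4] add  r1, r5, #26 -> r1=0x1f
epilogue: pop r0=0xe2, sp=0xc7
r1 is caller-saved -> body value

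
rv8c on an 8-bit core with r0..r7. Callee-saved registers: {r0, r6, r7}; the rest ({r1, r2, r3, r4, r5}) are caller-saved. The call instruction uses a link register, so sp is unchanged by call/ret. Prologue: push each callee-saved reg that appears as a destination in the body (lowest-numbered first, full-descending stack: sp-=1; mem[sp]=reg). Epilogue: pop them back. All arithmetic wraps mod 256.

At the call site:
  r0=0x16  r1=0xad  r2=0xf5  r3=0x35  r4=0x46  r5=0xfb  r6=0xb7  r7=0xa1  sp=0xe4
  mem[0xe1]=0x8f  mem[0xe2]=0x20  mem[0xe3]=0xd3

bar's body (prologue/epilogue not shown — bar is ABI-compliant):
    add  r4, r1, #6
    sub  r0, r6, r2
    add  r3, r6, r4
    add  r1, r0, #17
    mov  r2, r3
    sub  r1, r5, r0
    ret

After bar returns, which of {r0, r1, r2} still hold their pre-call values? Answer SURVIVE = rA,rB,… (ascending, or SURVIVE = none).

prologue: push r0 -> mem[0xe3]=0x16, sp=0xe3
body[0] add  r4, r1, #6 -> r4=0xb3
body[1] sub  r0, r6, r2 -> r0=0xc2
body[2] add  r3, r6, r4 -> r3=0x6a
body[3] add  r1, r0, #17 -> r1=0xd3
body[4] mov  r2, r3 -> r2=0x6a
body[5] sub  r1, r5, r0 -> r1=0x39
epilogue: pop r0=0x16, sp=0xe4
r0: callee-saved, written=True
r1: caller-saved, written=True
r2: caller-saved, written=True

SURVIVE = r0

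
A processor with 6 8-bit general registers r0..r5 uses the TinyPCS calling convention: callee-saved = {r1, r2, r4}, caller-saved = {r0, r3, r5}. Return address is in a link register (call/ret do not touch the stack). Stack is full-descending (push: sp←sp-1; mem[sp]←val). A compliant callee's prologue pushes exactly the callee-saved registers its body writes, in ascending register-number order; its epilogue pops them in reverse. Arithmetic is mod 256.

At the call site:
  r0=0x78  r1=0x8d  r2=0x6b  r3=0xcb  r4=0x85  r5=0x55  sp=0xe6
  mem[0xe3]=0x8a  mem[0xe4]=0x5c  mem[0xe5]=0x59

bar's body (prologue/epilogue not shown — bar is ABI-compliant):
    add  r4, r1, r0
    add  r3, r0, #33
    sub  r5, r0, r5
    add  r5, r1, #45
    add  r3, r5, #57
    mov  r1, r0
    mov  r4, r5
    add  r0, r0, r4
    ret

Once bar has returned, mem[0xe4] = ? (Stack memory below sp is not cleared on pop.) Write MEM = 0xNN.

prologue: push r1 → mem[0xe5]=0x8d, sp=0xe5
prologue: push r4 → mem[0xe4]=0x85, sp=0xe4
body[0] add  r4, r1, r0 → r4=0x05
body[1] add  r3, r0, #33 → r3=0x99
body[2] sub  r5, r0, r5 → r5=0x23
body[3] add  r5, r1, #45 → r5=0xba
body[4] add  r3, r5, #57 → r3=0xf3
body[5] mov  r1, r0 → r1=0x78
body[6] mov  r4, r5 → r4=0xba
body[7] add  r0, r0, r4 → r0=0x32
epilogue: pop r4=0x85, sp=0xe5
epilogue: pop r1=0x8d, sp=0xe6
prologue pushed ['r1', 'r4'] at ['0xe5', '0xe4']

MEM = 0x85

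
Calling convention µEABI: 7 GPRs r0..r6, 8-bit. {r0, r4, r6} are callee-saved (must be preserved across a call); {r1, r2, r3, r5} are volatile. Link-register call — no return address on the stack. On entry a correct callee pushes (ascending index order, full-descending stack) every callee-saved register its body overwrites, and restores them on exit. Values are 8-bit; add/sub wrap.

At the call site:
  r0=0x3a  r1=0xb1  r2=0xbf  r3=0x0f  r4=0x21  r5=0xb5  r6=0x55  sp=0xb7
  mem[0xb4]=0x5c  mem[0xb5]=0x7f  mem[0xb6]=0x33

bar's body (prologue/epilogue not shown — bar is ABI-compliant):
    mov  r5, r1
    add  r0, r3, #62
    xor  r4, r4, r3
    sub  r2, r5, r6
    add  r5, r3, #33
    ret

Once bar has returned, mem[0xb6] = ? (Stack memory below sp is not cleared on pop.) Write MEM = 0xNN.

prologue: push r0 -> mem[0xb6]=0x3a, sp=0xb6
prologue: push r4 -> mem[0xb5]=0x21, sp=0xb5
body[0] mov  r5, r1 -> r5=0xb1
body[1] add  r0, r3, #62 -> r0=0x4d
body[2] xor  r4, r4, r3 -> r4=0x2e
body[3] sub  r2, r5, r6 -> r2=0x5c
body[4] add  r5, r3, #33 -> r5=0x30
epilogue: pop r4=0x21, sp=0xb6
epilogue: pop r0=0x3a, sp=0xb7
prologue pushed ['r0', 'r4'] at ['0xb6', '0xb5']

MEM = 0x3a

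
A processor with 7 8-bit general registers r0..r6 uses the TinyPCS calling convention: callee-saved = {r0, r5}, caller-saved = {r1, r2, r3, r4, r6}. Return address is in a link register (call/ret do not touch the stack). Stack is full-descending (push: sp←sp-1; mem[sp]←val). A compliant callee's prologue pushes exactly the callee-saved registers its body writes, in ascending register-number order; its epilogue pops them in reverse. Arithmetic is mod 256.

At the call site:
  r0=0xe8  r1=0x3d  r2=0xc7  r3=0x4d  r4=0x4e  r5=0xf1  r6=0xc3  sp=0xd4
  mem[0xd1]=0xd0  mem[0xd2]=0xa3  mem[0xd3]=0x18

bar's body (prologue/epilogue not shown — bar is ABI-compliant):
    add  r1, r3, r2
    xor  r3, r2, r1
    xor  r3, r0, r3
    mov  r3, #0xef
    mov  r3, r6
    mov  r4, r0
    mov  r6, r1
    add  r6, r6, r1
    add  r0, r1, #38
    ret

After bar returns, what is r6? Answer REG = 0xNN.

prologue: push r0 -> mem[0xd3]=0xe8, sp=0xd3
body[0] add  r1, r3, r2 -> r1=0x14
body[1] xor  r3, r2, r1 -> r3=0xd3
body[2] xor  r3, r0, r3 -> r3=0x3b
body[3] mov  r3, #0xef -> r3=0xef
body[4] mov  r3, r6 -> r3=0xc3
body[5] mov  r4, r0 -> r4=0xe8
body[6] mov  r6, r1 -> r6=0x14
body[7] add  r6, r6, r1 -> r6=0x28
body[8] add  r0, r1, #38 -> r0=0x3a
epilogue: pop r0=0xe8, sp=0xd4
r6 is caller-saved -> body value

REG = 0x28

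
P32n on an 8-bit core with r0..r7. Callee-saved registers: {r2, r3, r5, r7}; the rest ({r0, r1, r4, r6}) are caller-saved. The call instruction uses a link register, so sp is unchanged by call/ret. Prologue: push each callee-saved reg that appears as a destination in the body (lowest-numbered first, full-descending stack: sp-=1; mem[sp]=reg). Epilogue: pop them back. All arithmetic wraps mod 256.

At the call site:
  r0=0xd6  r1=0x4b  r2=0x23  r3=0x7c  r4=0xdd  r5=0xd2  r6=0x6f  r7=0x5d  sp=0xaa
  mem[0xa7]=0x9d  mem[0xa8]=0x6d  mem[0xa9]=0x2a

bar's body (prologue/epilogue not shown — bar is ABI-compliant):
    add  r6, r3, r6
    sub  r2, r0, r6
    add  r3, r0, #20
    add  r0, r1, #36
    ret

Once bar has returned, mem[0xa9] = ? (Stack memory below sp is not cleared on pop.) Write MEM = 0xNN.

prologue: push r2 -> mem[0xa9]=0x23, sp=0xa9
prologue: push r3 -> mem[0xa8]=0x7c, sp=0xa8
body[0] add  r6, r3, r6 -> r6=0xeb
body[1] sub  r2, r0, r6 -> r2=0xeb
body[2] add  r3, r0, #20 -> r3=0xea
body[3] add  r0, r1, #36 -> r0=0x6f
epilogue: pop r3=0x7c, sp=0xa9
epilogue: pop r2=0x23, sp=0xaa
prologue pushed ['r2', 'r3'] at ['0xa9', '0xa8']

MEM = 0x23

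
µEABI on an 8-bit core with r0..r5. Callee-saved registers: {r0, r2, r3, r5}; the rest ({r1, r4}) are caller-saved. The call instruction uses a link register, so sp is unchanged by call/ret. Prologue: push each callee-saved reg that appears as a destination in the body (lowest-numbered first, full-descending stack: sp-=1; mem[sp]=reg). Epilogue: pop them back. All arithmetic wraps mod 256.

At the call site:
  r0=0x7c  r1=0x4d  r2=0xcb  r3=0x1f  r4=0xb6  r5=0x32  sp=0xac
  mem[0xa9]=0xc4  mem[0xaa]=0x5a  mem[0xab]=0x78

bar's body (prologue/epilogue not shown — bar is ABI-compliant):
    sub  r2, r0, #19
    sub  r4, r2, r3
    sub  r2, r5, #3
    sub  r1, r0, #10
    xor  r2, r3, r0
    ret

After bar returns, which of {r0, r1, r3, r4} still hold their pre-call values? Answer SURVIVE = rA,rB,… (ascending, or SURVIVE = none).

SURVIVE = r0,r3

prologue: push r2 -> mem[0xab]=0xcb, sp=0xab
body[0] sub  r2, r0, #19 -> r2=0x69
body[1] sub  r4, r2, r3 -> r4=0x4a
body[2] sub  r2, r5, #3 -> r2=0x2f
body[3] sub  r1, r0, #10 -> r1=0x72
body[4] xor  r2, r3, r0 -> r2=0x63
epilogue: pop r2=0xcb, sp=0xac
r0: callee-saved, written=False
r1: caller-saved, written=True
r3: callee-saved, written=False
r4: caller-saved, written=True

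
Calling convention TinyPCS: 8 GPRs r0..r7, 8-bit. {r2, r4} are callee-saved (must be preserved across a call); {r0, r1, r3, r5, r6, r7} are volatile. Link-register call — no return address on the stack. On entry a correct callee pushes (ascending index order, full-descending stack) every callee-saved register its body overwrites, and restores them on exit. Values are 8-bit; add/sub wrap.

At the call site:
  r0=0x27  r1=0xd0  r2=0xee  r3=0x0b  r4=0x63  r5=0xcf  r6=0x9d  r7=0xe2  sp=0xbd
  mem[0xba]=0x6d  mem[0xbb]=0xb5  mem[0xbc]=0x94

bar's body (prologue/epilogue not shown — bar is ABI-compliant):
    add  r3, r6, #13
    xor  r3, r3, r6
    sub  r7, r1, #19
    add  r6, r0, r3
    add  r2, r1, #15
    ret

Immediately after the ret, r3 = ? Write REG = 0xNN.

prologue: push r2 -> mem[0xbc]=0xee, sp=0xbc
body[0] add  r3, r6, #13 -> r3=0xaa
body[1] xor  r3, r3, r6 -> r3=0x37
body[2] sub  r7, r1, #19 -> r7=0xbd
body[3] add  r6, r0, r3 -> r6=0x5e
body[4] add  r2, r1, #15 -> r2=0xdf
epilogue: pop r2=0xee, sp=0xbd
r3 is caller-saved -> body value

REG = 0x37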